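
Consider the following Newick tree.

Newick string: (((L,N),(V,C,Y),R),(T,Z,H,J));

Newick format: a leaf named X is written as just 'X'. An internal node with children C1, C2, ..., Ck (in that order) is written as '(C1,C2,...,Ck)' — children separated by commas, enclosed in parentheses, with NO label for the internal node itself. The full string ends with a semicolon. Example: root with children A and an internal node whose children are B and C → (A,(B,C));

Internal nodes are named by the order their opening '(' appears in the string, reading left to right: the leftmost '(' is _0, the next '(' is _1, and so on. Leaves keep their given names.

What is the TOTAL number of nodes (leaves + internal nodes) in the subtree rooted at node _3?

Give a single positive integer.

Answer: 4

Derivation:
Newick: (((L,N),(V,C,Y),R),(T,Z,H,J));
Locate _3: it is the '(' at position 8 (the 4th '(' reading left to right).
Query: subtree rooted at _3
_3: subtree_size = 1 + 3
  V: subtree_size = 1 + 0
  C: subtree_size = 1 + 0
  Y: subtree_size = 1 + 0
Total subtree size of _3: 4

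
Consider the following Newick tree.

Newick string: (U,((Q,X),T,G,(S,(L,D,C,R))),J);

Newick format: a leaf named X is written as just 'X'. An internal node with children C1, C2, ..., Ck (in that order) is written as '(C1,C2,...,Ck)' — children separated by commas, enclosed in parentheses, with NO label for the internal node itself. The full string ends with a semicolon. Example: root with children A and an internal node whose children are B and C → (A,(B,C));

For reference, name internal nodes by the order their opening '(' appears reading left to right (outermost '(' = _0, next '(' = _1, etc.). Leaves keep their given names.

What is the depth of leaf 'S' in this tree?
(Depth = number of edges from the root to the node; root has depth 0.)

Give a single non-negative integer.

Answer: 3

Derivation:
Newick: (U,((Q,X),T,G,(S,(L,D,C,R))),J);
Naming internals by '(' encounter order: outermost '(' = _0, next = _1, ...
Query node: S
Path from root: _0 -> _1 -> _3 -> S
Depth of S: 3 (number of edges from root)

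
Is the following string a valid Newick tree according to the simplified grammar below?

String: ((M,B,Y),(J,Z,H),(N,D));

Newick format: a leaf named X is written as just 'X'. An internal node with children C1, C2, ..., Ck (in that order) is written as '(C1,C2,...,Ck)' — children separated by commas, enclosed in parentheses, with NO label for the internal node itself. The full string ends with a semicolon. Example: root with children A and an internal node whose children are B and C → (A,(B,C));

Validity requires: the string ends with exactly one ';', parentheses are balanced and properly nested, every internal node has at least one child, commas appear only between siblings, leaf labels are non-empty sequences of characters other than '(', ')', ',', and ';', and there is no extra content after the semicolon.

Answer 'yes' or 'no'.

Input: ((M,B,Y),(J,Z,H),(N,D));
Paren balance: 4 '(' vs 4 ')' OK
Ends with single ';': True
Full parse: OK
Valid: True

Answer: yes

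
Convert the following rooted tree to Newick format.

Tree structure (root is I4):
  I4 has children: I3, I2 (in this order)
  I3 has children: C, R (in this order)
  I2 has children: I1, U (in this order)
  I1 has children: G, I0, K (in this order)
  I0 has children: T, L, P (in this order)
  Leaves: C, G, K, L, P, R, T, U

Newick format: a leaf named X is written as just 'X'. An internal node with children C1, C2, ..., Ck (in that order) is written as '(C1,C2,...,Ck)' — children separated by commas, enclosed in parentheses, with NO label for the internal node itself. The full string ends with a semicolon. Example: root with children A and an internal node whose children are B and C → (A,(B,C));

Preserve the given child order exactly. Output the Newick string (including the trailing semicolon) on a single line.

internal I4 with children ['I3', 'I2']
  internal I3 with children ['C', 'R']
    leaf 'C' → 'C'
    leaf 'R' → 'R'
  → '(C,R)'
  internal I2 with children ['I1', 'U']
    internal I1 with children ['G', 'I0', 'K']
      leaf 'G' → 'G'
      internal I0 with children ['T', 'L', 'P']
        leaf 'T' → 'T'
        leaf 'L' → 'L'
        leaf 'P' → 'P'
      → '(T,L,P)'
      leaf 'K' → 'K'
    → '(G,(T,L,P),K)'
    leaf 'U' → 'U'
  → '((G,(T,L,P),K),U)'
→ '((C,R),((G,(T,L,P),K),U))'
Final: ((C,R),((G,(T,L,P),K),U));

Answer: ((C,R),((G,(T,L,P),K),U));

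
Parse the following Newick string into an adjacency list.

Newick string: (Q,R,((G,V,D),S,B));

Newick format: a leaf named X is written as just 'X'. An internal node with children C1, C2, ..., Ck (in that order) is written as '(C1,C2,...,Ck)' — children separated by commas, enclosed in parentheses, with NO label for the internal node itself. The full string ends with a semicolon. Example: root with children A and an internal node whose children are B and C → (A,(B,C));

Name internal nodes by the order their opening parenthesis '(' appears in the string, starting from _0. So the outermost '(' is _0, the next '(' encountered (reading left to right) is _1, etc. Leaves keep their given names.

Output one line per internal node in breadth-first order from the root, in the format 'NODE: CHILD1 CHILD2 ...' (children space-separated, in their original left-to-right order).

Answer: _0: Q R _1
_1: _2 S B
_2: G V D

Derivation:
Input: (Q,R,((G,V,D),S,B));
Scanning left-to-right, naming '(' by encounter order:
  pos 0: '(' -> open internal node _0 (depth 1)
  pos 5: '(' -> open internal node _1 (depth 2)
  pos 6: '(' -> open internal node _2 (depth 3)
  pos 12: ')' -> close internal node _2 (now at depth 2)
  pos 17: ')' -> close internal node _1 (now at depth 1)
  pos 18: ')' -> close internal node _0 (now at depth 0)
Total internal nodes: 3
BFS adjacency from root:
  _0: Q R _1
  _1: _2 S B
  _2: G V D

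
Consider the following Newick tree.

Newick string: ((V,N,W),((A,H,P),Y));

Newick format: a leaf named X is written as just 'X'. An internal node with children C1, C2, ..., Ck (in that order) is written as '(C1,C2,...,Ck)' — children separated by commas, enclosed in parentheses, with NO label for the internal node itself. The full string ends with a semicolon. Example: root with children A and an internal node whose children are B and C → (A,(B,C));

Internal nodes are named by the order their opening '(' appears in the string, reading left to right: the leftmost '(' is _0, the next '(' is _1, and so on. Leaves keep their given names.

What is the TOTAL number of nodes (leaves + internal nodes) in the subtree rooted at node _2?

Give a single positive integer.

Newick: ((V,N,W),((A,H,P),Y));
Locate _2: it is the '(' at position 9 (the 3rd '(' reading left to right).
Query: subtree rooted at _2
_2: subtree_size = 1 + 5
  _3: subtree_size = 1 + 3
    A: subtree_size = 1 + 0
    H: subtree_size = 1 + 0
    P: subtree_size = 1 + 0
  Y: subtree_size = 1 + 0
Total subtree size of _2: 6

Answer: 6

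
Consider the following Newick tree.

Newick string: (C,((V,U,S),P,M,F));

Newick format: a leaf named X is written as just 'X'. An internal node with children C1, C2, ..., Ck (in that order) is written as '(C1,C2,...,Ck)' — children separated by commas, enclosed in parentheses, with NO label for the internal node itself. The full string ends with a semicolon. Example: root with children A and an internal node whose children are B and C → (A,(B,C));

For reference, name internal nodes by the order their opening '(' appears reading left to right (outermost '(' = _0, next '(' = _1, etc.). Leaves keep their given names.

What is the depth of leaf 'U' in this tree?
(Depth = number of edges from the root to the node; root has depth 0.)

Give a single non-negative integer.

Newick: (C,((V,U,S),P,M,F));
Naming internals by '(' encounter order: outermost '(' = _0, next = _1, ...
Query node: U
Path from root: _0 -> _1 -> _2 -> U
Depth of U: 3 (number of edges from root)

Answer: 3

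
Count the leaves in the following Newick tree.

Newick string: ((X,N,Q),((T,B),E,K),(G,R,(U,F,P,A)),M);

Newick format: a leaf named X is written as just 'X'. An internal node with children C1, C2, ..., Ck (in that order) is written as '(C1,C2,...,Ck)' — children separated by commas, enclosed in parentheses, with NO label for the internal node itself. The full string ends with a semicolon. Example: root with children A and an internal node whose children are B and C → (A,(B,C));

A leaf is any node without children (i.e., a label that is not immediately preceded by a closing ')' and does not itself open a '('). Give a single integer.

Answer: 14

Derivation:
Newick: ((X,N,Q),((T,B),E,K),(G,R,(U,F,P,A)),M);
Scan left-to-right; a leaf is any maximal label run not followed by '(':
  pos 2: leaf 'X' → count = 1
  pos 4: leaf 'N' → count = 2
  pos 6: leaf 'Q' → count = 3
  pos 11: leaf 'T' → count = 4
  pos 13: leaf 'B' → count = 5
  pos 16: leaf 'E' → count = 6
  pos 18: leaf 'K' → count = 7
  pos 22: leaf 'G' → count = 8
  pos 24: leaf 'R' → count = 9
  pos 27: leaf 'U' → count = 10
  pos 29: leaf 'F' → count = 11
  pos 31: leaf 'P' → count = 12
  pos 33: leaf 'A' → count = 13
  pos 37: leaf 'M' → count = 14
Total leaves: 14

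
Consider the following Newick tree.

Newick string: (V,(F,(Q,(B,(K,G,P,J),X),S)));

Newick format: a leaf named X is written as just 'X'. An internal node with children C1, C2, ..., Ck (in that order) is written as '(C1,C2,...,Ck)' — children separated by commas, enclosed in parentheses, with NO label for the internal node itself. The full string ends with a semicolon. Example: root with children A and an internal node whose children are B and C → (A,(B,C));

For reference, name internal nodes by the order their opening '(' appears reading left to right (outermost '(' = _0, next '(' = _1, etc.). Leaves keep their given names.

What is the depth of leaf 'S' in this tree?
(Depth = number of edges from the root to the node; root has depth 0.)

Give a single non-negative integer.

Answer: 3

Derivation:
Newick: (V,(F,(Q,(B,(K,G,P,J),X),S)));
Naming internals by '(' encounter order: outermost '(' = _0, next = _1, ...
Query node: S
Path from root: _0 -> _1 -> _2 -> S
Depth of S: 3 (number of edges from root)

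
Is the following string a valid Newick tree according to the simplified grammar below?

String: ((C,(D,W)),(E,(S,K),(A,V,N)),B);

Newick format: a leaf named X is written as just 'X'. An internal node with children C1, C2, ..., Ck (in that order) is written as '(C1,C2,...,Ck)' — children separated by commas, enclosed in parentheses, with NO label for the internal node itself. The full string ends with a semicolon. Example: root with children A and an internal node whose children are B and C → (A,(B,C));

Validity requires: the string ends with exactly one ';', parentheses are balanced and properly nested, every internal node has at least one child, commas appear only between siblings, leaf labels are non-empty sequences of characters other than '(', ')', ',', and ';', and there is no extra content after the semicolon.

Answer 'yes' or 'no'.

Answer: yes

Derivation:
Input: ((C,(D,W)),(E,(S,K),(A,V,N)),B);
Paren balance: 6 '(' vs 6 ')' OK
Ends with single ';': True
Full parse: OK
Valid: True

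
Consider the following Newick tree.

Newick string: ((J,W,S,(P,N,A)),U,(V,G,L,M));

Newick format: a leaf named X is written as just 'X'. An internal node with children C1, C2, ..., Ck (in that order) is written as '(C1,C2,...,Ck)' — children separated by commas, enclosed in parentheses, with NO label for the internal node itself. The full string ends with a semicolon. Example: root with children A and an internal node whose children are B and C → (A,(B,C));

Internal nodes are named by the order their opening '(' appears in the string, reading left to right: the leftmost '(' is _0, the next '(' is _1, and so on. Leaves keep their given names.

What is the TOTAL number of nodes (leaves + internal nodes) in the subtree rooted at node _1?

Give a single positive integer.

Answer: 8

Derivation:
Newick: ((J,W,S,(P,N,A)),U,(V,G,L,M));
Locate _1: it is the '(' at position 1 (the 2nd '(' reading left to right).
Query: subtree rooted at _1
_1: subtree_size = 1 + 7
  J: subtree_size = 1 + 0
  W: subtree_size = 1 + 0
  S: subtree_size = 1 + 0
  _2: subtree_size = 1 + 3
    P: subtree_size = 1 + 0
    N: subtree_size = 1 + 0
    A: subtree_size = 1 + 0
Total subtree size of _1: 8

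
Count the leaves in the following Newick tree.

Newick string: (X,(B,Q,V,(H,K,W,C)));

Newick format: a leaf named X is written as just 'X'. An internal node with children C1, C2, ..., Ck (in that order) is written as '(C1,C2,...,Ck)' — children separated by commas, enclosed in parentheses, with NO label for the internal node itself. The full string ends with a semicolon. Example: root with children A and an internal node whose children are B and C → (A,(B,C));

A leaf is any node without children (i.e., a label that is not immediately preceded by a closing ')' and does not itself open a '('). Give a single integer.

Answer: 8

Derivation:
Newick: (X,(B,Q,V,(H,K,W,C)));
Scan left-to-right; a leaf is any maximal label run not followed by '(':
  pos 1: leaf 'X' → count = 1
  pos 4: leaf 'B' → count = 2
  pos 6: leaf 'Q' → count = 3
  pos 8: leaf 'V' → count = 4
  pos 11: leaf 'H' → count = 5
  pos 13: leaf 'K' → count = 6
  pos 15: leaf 'W' → count = 7
  pos 17: leaf 'C' → count = 8
Total leaves: 8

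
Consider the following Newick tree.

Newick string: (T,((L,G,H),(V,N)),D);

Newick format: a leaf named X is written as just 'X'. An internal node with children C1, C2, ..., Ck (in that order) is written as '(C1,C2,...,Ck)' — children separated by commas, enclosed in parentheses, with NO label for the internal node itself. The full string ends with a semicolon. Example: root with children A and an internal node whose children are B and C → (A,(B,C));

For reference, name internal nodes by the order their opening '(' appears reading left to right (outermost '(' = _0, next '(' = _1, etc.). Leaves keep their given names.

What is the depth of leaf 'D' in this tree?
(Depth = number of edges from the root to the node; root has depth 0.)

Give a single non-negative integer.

Newick: (T,((L,G,H),(V,N)),D);
Naming internals by '(' encounter order: outermost '(' = _0, next = _1, ...
Query node: D
Path from root: _0 -> D
Depth of D: 1 (number of edges from root)

Answer: 1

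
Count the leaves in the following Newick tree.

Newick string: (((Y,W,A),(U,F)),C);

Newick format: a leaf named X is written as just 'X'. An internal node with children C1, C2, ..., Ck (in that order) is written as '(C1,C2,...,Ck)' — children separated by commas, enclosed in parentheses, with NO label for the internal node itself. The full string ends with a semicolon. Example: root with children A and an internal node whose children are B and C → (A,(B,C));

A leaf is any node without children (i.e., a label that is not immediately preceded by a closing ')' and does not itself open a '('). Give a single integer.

Newick: (((Y,W,A),(U,F)),C);
Scan left-to-right; a leaf is any maximal label run not followed by '(':
  pos 3: leaf 'Y' → count = 1
  pos 5: leaf 'W' → count = 2
  pos 7: leaf 'A' → count = 3
  pos 11: leaf 'U' → count = 4
  pos 13: leaf 'F' → count = 5
  pos 17: leaf 'C' → count = 6
Total leaves: 6

Answer: 6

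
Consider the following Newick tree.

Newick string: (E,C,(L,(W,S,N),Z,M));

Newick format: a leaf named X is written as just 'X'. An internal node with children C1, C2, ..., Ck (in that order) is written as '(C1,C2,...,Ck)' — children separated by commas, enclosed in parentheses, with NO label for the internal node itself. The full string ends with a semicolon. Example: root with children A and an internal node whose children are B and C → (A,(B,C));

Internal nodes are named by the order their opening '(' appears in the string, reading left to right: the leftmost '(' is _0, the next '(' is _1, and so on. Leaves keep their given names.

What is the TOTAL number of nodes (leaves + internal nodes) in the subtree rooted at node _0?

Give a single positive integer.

Answer: 11

Derivation:
Newick: (E,C,(L,(W,S,N),Z,M));
Locate _0: it is the '(' at position 0 (the 1st '(' reading left to right).
Query: subtree rooted at _0
_0: subtree_size = 1 + 10
  E: subtree_size = 1 + 0
  C: subtree_size = 1 + 0
  _1: subtree_size = 1 + 7
    L: subtree_size = 1 + 0
    _2: subtree_size = 1 + 3
      W: subtree_size = 1 + 0
      S: subtree_size = 1 + 0
      N: subtree_size = 1 + 0
    Z: subtree_size = 1 + 0
    M: subtree_size = 1 + 0
Total subtree size of _0: 11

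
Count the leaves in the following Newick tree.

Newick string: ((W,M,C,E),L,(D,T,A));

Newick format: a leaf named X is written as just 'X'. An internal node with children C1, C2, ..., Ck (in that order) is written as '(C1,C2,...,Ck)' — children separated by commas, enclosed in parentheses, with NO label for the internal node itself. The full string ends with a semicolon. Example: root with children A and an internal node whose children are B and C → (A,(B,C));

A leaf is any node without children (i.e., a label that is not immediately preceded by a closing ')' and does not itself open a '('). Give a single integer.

Answer: 8

Derivation:
Newick: ((W,M,C,E),L,(D,T,A));
Scan left-to-right; a leaf is any maximal label run not followed by '(':
  pos 2: leaf 'W' → count = 1
  pos 4: leaf 'M' → count = 2
  pos 6: leaf 'C' → count = 3
  pos 8: leaf 'E' → count = 4
  pos 11: leaf 'L' → count = 5
  pos 14: leaf 'D' → count = 6
  pos 16: leaf 'T' → count = 7
  pos 18: leaf 'A' → count = 8
Total leaves: 8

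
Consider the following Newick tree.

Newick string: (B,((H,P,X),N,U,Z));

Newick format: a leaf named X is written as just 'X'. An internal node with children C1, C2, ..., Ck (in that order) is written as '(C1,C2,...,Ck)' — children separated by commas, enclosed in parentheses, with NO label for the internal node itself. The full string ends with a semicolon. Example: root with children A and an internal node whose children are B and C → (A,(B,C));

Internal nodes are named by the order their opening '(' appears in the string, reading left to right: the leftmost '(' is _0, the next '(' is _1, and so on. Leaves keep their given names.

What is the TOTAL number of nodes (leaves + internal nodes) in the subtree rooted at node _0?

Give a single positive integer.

Newick: (B,((H,P,X),N,U,Z));
Locate _0: it is the '(' at position 0 (the 1st '(' reading left to right).
Query: subtree rooted at _0
_0: subtree_size = 1 + 9
  B: subtree_size = 1 + 0
  _1: subtree_size = 1 + 7
    _2: subtree_size = 1 + 3
      H: subtree_size = 1 + 0
      P: subtree_size = 1 + 0
      X: subtree_size = 1 + 0
    N: subtree_size = 1 + 0
    U: subtree_size = 1 + 0
    Z: subtree_size = 1 + 0
Total subtree size of _0: 10

Answer: 10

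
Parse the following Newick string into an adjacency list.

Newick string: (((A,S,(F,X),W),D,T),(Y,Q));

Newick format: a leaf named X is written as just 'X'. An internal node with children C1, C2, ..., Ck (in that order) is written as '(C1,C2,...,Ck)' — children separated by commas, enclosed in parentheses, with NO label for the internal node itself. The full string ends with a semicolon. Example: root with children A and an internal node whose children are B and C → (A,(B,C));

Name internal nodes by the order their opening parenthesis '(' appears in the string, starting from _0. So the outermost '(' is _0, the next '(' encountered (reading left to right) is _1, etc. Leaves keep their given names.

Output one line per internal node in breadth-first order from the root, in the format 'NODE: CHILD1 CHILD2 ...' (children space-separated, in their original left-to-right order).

Answer: _0: _1 _4
_1: _2 D T
_4: Y Q
_2: A S _3 W
_3: F X

Derivation:
Input: (((A,S,(F,X),W),D,T),(Y,Q));
Scanning left-to-right, naming '(' by encounter order:
  pos 0: '(' -> open internal node _0 (depth 1)
  pos 1: '(' -> open internal node _1 (depth 2)
  pos 2: '(' -> open internal node _2 (depth 3)
  pos 7: '(' -> open internal node _3 (depth 4)
  pos 11: ')' -> close internal node _3 (now at depth 3)
  pos 14: ')' -> close internal node _2 (now at depth 2)
  pos 19: ')' -> close internal node _1 (now at depth 1)
  pos 21: '(' -> open internal node _4 (depth 2)
  pos 25: ')' -> close internal node _4 (now at depth 1)
  pos 26: ')' -> close internal node _0 (now at depth 0)
Total internal nodes: 5
BFS adjacency from root:
  _0: _1 _4
  _1: _2 D T
  _4: Y Q
  _2: A S _3 W
  _3: F X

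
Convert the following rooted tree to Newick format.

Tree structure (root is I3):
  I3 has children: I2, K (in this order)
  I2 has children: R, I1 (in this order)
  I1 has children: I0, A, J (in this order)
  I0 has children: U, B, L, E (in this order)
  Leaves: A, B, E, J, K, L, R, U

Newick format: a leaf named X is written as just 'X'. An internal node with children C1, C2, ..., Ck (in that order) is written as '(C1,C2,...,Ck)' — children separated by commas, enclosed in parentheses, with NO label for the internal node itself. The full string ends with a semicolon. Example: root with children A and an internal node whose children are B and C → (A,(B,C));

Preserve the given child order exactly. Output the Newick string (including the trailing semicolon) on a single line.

internal I3 with children ['I2', 'K']
  internal I2 with children ['R', 'I1']
    leaf 'R' → 'R'
    internal I1 with children ['I0', 'A', 'J']
      internal I0 with children ['U', 'B', 'L', 'E']
        leaf 'U' → 'U'
        leaf 'B' → 'B'
        leaf 'L' → 'L'
        leaf 'E' → 'E'
      → '(U,B,L,E)'
      leaf 'A' → 'A'
      leaf 'J' → 'J'
    → '((U,B,L,E),A,J)'
  → '(R,((U,B,L,E),A,J))'
  leaf 'K' → 'K'
→ '((R,((U,B,L,E),A,J)),K)'
Final: ((R,((U,B,L,E),A,J)),K);

Answer: ((R,((U,B,L,E),A,J)),K);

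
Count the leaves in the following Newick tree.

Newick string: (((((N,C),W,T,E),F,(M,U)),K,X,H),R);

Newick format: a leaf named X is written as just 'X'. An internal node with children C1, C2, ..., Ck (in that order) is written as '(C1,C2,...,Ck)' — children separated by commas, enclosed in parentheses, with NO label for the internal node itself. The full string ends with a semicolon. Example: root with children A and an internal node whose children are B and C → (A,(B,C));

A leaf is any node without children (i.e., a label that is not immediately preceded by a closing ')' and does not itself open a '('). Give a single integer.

Newick: (((((N,C),W,T,E),F,(M,U)),K,X,H),R);
Scan left-to-right; a leaf is any maximal label run not followed by '(':
  pos 5: leaf 'N' → count = 1
  pos 7: leaf 'C' → count = 2
  pos 10: leaf 'W' → count = 3
  pos 12: leaf 'T' → count = 4
  pos 14: leaf 'E' → count = 5
  pos 17: leaf 'F' → count = 6
  pos 20: leaf 'M' → count = 7
  pos 22: leaf 'U' → count = 8
  pos 26: leaf 'K' → count = 9
  pos 28: leaf 'X' → count = 10
  pos 30: leaf 'H' → count = 11
  pos 33: leaf 'R' → count = 12
Total leaves: 12

Answer: 12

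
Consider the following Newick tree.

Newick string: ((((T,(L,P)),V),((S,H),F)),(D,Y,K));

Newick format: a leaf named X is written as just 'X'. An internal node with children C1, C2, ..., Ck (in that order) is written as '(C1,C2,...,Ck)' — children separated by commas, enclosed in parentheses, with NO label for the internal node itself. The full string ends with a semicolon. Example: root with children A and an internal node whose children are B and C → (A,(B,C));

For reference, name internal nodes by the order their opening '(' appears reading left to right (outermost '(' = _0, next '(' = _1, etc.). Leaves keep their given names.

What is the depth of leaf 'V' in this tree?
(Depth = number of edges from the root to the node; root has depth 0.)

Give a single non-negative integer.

Answer: 3

Derivation:
Newick: ((((T,(L,P)),V),((S,H),F)),(D,Y,K));
Naming internals by '(' encounter order: outermost '(' = _0, next = _1, ...
Query node: V
Path from root: _0 -> _1 -> _2 -> V
Depth of V: 3 (number of edges from root)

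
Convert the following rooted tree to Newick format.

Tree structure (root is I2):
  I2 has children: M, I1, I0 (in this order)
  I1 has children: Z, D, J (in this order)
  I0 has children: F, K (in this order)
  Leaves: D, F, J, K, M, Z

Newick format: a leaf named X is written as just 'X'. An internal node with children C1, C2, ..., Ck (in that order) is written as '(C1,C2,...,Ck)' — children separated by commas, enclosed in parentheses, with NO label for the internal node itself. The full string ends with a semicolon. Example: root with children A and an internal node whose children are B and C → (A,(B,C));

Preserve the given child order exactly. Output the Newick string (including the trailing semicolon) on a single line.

internal I2 with children ['M', 'I1', 'I0']
  leaf 'M' → 'M'
  internal I1 with children ['Z', 'D', 'J']
    leaf 'Z' → 'Z'
    leaf 'D' → 'D'
    leaf 'J' → 'J'
  → '(Z,D,J)'
  internal I0 with children ['F', 'K']
    leaf 'F' → 'F'
    leaf 'K' → 'K'
  → '(F,K)'
→ '(M,(Z,D,J),(F,K))'
Final: (M,(Z,D,J),(F,K));

Answer: (M,(Z,D,J),(F,K));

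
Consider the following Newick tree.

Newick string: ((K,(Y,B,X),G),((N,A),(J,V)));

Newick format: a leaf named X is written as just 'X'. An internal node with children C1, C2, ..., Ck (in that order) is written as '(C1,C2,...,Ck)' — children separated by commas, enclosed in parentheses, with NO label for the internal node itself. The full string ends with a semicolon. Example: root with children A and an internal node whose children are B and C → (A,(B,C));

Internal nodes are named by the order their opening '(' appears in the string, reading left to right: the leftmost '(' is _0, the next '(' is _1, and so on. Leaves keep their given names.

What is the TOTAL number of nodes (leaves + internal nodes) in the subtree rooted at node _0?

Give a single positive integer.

Newick: ((K,(Y,B,X),G),((N,A),(J,V)));
Locate _0: it is the '(' at position 0 (the 1st '(' reading left to right).
Query: subtree rooted at _0
_0: subtree_size = 1 + 14
  _1: subtree_size = 1 + 6
    K: subtree_size = 1 + 0
    _2: subtree_size = 1 + 3
      Y: subtree_size = 1 + 0
      B: subtree_size = 1 + 0
      X: subtree_size = 1 + 0
    G: subtree_size = 1 + 0
  _3: subtree_size = 1 + 6
    _4: subtree_size = 1 + 2
      N: subtree_size = 1 + 0
      A: subtree_size = 1 + 0
    _5: subtree_size = 1 + 2
      J: subtree_size = 1 + 0
      V: subtree_size = 1 + 0
Total subtree size of _0: 15

Answer: 15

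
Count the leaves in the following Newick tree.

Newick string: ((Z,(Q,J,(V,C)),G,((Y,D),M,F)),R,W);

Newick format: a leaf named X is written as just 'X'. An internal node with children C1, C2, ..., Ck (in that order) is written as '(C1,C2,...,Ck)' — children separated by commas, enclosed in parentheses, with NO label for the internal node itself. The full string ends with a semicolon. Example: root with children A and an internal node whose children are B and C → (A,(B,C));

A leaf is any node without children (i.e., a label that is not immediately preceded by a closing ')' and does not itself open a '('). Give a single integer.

Answer: 12

Derivation:
Newick: ((Z,(Q,J,(V,C)),G,((Y,D),M,F)),R,W);
Scan left-to-right; a leaf is any maximal label run not followed by '(':
  pos 2: leaf 'Z' → count = 1
  pos 5: leaf 'Q' → count = 2
  pos 7: leaf 'J' → count = 3
  pos 10: leaf 'V' → count = 4
  pos 12: leaf 'C' → count = 5
  pos 16: leaf 'G' → count = 6
  pos 20: leaf 'Y' → count = 7
  pos 22: leaf 'D' → count = 8
  pos 25: leaf 'M' → count = 9
  pos 27: leaf 'F' → count = 10
  pos 31: leaf 'R' → count = 11
  pos 33: leaf 'W' → count = 12
Total leaves: 12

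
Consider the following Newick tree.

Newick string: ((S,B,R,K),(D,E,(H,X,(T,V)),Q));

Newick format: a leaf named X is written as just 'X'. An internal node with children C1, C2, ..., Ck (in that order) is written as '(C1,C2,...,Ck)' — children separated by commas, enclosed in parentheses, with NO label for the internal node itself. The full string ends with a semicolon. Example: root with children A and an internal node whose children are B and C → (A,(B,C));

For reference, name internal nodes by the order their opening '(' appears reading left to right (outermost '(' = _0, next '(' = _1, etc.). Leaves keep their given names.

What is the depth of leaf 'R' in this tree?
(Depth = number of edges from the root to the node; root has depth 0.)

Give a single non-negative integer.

Answer: 2

Derivation:
Newick: ((S,B,R,K),(D,E,(H,X,(T,V)),Q));
Naming internals by '(' encounter order: outermost '(' = _0, next = _1, ...
Query node: R
Path from root: _0 -> _1 -> R
Depth of R: 2 (number of edges from root)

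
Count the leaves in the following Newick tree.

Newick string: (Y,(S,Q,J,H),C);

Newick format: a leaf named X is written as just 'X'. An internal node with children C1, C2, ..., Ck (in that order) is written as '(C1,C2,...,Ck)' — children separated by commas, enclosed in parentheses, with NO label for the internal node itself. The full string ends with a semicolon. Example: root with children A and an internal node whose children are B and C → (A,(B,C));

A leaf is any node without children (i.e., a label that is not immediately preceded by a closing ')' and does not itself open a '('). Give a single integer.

Answer: 6

Derivation:
Newick: (Y,(S,Q,J,H),C);
Scan left-to-right; a leaf is any maximal label run not followed by '(':
  pos 1: leaf 'Y' → count = 1
  pos 4: leaf 'S' → count = 2
  pos 6: leaf 'Q' → count = 3
  pos 8: leaf 'J' → count = 4
  pos 10: leaf 'H' → count = 5
  pos 13: leaf 'C' → count = 6
Total leaves: 6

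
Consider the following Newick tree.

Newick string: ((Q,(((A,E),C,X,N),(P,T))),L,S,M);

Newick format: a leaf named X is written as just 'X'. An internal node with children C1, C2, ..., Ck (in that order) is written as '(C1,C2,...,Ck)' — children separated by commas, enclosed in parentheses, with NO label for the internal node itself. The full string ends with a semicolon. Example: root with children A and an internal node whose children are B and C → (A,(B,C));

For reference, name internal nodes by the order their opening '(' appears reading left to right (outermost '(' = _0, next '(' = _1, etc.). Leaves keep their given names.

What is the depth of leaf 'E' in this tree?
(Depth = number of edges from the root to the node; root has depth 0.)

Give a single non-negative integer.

Newick: ((Q,(((A,E),C,X,N),(P,T))),L,S,M);
Naming internals by '(' encounter order: outermost '(' = _0, next = _1, ...
Query node: E
Path from root: _0 -> _1 -> _2 -> _3 -> _4 -> E
Depth of E: 5 (number of edges from root)

Answer: 5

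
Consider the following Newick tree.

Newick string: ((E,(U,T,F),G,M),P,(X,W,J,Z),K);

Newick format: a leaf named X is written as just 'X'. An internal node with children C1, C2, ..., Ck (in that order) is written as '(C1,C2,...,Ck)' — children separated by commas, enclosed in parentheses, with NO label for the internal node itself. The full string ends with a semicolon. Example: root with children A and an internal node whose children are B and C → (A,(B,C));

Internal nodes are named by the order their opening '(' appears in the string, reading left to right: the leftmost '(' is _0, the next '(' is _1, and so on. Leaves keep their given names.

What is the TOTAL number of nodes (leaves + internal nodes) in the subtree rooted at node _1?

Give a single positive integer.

Answer: 8

Derivation:
Newick: ((E,(U,T,F),G,M),P,(X,W,J,Z),K);
Locate _1: it is the '(' at position 1 (the 2nd '(' reading left to right).
Query: subtree rooted at _1
_1: subtree_size = 1 + 7
  E: subtree_size = 1 + 0
  _2: subtree_size = 1 + 3
    U: subtree_size = 1 + 0
    T: subtree_size = 1 + 0
    F: subtree_size = 1 + 0
  G: subtree_size = 1 + 0
  M: subtree_size = 1 + 0
Total subtree size of _1: 8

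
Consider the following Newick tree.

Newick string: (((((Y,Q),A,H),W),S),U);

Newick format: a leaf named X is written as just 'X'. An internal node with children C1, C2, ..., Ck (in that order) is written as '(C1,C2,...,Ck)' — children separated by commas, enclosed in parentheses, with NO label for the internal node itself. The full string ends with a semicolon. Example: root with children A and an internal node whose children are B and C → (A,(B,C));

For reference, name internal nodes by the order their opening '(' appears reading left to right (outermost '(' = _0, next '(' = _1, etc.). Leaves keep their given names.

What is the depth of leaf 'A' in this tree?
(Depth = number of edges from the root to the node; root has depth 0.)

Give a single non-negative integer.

Answer: 4

Derivation:
Newick: (((((Y,Q),A,H),W),S),U);
Naming internals by '(' encounter order: outermost '(' = _0, next = _1, ...
Query node: A
Path from root: _0 -> _1 -> _2 -> _3 -> A
Depth of A: 4 (number of edges from root)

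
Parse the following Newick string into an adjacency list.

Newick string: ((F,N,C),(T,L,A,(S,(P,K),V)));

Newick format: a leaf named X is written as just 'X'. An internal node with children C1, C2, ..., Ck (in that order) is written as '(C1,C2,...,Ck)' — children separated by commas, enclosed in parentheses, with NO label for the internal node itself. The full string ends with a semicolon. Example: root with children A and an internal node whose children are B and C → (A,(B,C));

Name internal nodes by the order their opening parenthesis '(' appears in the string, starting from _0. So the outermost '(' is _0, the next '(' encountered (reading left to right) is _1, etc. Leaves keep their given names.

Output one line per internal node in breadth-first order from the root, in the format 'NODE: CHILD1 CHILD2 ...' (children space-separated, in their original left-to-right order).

Answer: _0: _1 _2
_1: F N C
_2: T L A _3
_3: S _4 V
_4: P K

Derivation:
Input: ((F,N,C),(T,L,A,(S,(P,K),V)));
Scanning left-to-right, naming '(' by encounter order:
  pos 0: '(' -> open internal node _0 (depth 1)
  pos 1: '(' -> open internal node _1 (depth 2)
  pos 7: ')' -> close internal node _1 (now at depth 1)
  pos 9: '(' -> open internal node _2 (depth 2)
  pos 16: '(' -> open internal node _3 (depth 3)
  pos 19: '(' -> open internal node _4 (depth 4)
  pos 23: ')' -> close internal node _4 (now at depth 3)
  pos 26: ')' -> close internal node _3 (now at depth 2)
  pos 27: ')' -> close internal node _2 (now at depth 1)
  pos 28: ')' -> close internal node _0 (now at depth 0)
Total internal nodes: 5
BFS adjacency from root:
  _0: _1 _2
  _1: F N C
  _2: T L A _3
  _3: S _4 V
  _4: P K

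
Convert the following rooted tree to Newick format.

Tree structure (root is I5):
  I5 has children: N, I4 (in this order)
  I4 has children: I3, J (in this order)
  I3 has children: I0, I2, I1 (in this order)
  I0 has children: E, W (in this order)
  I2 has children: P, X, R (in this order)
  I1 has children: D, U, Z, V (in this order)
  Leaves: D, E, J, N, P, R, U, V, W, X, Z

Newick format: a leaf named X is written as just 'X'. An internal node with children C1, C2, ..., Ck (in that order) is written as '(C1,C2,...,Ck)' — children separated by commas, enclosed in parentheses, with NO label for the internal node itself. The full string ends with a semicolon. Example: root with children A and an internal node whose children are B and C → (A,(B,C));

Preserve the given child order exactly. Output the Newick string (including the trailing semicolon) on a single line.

Answer: (N,(((E,W),(P,X,R),(D,U,Z,V)),J));

Derivation:
internal I5 with children ['N', 'I4']
  leaf 'N' → 'N'
  internal I4 with children ['I3', 'J']
    internal I3 with children ['I0', 'I2', 'I1']
      internal I0 with children ['E', 'W']
        leaf 'E' → 'E'
        leaf 'W' → 'W'
      → '(E,W)'
      internal I2 with children ['P', 'X', 'R']
        leaf 'P' → 'P'
        leaf 'X' → 'X'
        leaf 'R' → 'R'
      → '(P,X,R)'
      internal I1 with children ['D', 'U', 'Z', 'V']
        leaf 'D' → 'D'
        leaf 'U' → 'U'
        leaf 'Z' → 'Z'
        leaf 'V' → 'V'
      → '(D,U,Z,V)'
    → '((E,W),(P,X,R),(D,U,Z,V))'
    leaf 'J' → 'J'
  → '(((E,W),(P,X,R),(D,U,Z,V)),J)'
→ '(N,(((E,W),(P,X,R),(D,U,Z,V)),J))'
Final: (N,(((E,W),(P,X,R),(D,U,Z,V)),J));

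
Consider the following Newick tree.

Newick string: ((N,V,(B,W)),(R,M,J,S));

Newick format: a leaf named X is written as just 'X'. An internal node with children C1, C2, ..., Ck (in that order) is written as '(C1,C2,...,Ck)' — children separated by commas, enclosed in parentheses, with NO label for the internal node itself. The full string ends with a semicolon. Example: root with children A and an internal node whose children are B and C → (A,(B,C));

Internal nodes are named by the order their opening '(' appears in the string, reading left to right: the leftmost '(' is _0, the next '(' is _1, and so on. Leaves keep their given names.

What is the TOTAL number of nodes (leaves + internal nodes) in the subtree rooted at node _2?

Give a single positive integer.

Answer: 3

Derivation:
Newick: ((N,V,(B,W)),(R,M,J,S));
Locate _2: it is the '(' at position 6 (the 3rd '(' reading left to right).
Query: subtree rooted at _2
_2: subtree_size = 1 + 2
  B: subtree_size = 1 + 0
  W: subtree_size = 1 + 0
Total subtree size of _2: 3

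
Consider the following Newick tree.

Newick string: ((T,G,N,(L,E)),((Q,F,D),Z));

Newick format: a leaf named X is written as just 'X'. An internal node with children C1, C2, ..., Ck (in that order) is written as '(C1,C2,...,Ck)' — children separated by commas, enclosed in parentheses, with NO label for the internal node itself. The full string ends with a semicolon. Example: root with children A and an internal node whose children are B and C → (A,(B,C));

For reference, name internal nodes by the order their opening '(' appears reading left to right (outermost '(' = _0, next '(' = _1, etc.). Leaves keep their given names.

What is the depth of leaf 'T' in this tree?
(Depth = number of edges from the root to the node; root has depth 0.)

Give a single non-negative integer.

Answer: 2

Derivation:
Newick: ((T,G,N,(L,E)),((Q,F,D),Z));
Naming internals by '(' encounter order: outermost '(' = _0, next = _1, ...
Query node: T
Path from root: _0 -> _1 -> T
Depth of T: 2 (number of edges from root)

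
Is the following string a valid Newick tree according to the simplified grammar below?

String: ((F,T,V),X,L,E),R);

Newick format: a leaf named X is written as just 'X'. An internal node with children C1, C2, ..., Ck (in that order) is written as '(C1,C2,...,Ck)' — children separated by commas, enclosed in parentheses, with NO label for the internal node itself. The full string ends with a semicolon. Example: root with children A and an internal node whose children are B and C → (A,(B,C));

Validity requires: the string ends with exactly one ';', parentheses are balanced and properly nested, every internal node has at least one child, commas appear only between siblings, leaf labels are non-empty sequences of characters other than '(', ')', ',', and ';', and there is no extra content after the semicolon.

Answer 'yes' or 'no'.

Input: ((F,T,V),X,L,E),R);
Paren balance: 2 '(' vs 3 ')' MISMATCH
Ends with single ';': True
Full parse: FAILS (extra content after tree at pos 15)
Valid: False

Answer: no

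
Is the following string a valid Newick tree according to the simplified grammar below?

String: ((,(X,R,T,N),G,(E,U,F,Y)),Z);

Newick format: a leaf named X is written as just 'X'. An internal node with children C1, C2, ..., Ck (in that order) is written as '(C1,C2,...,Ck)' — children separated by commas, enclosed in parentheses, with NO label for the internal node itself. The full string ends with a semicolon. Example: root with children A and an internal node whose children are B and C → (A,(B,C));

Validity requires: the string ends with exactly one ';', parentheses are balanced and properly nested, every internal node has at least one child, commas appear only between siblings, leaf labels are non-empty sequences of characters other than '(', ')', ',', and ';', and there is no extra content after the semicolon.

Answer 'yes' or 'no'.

Answer: no

Derivation:
Input: ((,(X,R,T,N),G,(E,U,F,Y)),Z);
Paren balance: 4 '(' vs 4 ')' OK
Ends with single ';': True
Full parse: FAILS (empty leaf label at pos 2)
Valid: False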